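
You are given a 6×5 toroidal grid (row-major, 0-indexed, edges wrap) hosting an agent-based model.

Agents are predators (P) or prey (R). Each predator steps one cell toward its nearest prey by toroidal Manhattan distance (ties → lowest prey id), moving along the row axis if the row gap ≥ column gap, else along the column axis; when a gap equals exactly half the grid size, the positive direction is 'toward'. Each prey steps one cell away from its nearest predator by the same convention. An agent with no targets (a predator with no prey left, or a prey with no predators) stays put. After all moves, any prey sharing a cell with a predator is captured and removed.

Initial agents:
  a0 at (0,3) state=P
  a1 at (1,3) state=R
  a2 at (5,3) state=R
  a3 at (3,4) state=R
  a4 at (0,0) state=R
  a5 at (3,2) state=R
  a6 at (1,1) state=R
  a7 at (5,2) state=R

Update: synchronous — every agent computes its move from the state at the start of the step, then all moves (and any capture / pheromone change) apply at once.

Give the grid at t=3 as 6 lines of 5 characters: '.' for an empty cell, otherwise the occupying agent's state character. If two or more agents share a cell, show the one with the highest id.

.....
R....
.....
...P.
..RRR
R....

t=1: a0@(1,3):P a1@(2,3):R a2@(4,3):R a3@(2,4):R a4@(0,1):R a5@(2,2):R a6@(1,0):R a7@(4,2):R
t=2: a0@(2,3):P a1@(3,3):R a2@(3,3):R a3@(3,4):R a4@(0,0):R a5@(3,2):R a6@(1,1):R a7@(3,2):R
t=3: a0@(3,3):P a1@(4,3):R a2@(4,3):R a3@(4,4):R a4@(5,0):R a5@(4,2):R a6@(1,0):R a7@(4,2):R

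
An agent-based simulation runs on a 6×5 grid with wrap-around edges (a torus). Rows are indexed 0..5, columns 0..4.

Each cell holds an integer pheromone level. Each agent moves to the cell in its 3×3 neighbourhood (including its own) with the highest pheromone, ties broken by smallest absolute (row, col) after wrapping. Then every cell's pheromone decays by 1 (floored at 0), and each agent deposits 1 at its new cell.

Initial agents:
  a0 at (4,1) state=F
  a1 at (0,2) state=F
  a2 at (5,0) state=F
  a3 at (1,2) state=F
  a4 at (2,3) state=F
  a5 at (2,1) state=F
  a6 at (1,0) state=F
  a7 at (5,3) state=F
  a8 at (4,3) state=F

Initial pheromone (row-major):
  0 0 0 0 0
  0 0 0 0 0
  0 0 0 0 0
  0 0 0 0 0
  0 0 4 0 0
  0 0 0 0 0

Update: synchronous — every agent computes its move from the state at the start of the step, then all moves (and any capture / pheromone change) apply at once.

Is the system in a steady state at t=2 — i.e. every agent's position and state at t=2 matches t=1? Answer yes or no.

t=1: a0@(4,2) a1@(0,1) a2@(0,0) a3@(0,1) a4@(1,2) a5@(1,0) a6@(0,0) a7@(4,2) a8@(4,2) | pheromone: 2 2 0 0 0 / 1 0 1 0 0 / 0 0 0 0 0 / 0 0 0 0 0 / 0 0 6 0 0 / 0 0 0 0 0
t=2: a0@(4,2) a1@(0,0) a2@(0,0) a3@(0,0) a4@(0,1) a5@(0,0) a6@(0,0) a7@(4,2) a8@(4,2) | pheromone: 6 2 0 0 0 / 0 0 0 0 0 / 0 0 0 0 0 / 0 0 0 0 0 / 0 0 8 0 0 / 0 0 0 0 0

no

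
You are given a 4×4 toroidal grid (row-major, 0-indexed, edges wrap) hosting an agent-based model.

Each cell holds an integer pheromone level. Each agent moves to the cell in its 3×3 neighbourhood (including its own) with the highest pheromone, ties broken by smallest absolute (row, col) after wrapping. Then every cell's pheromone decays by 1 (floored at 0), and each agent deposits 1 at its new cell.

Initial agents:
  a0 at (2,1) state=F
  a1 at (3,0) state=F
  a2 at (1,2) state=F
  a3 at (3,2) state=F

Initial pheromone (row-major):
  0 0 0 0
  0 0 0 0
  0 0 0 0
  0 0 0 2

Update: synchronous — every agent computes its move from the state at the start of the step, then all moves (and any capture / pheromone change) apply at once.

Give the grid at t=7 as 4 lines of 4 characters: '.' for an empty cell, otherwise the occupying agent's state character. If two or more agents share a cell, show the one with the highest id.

.F..
....
....
...F

t=1: a0@(1,0) a1@(3,3) a2@(0,1) a3@(3,3) | pheromone: 0 1 0 0 / 1 0 0 0 / 0 0 0 0 / 0 0 0 3
t=2: a0@(0,1) a1@(3,3) a2@(0,1) a3@(3,3) | pheromone: 0 2 0 0 / 0 0 0 0 / 0 0 0 0 / 0 0 0 4
t=3: a0@(0,1) a1@(3,3) a2@(0,1) a3@(3,3) | pheromone: 0 3 0 0 / 0 0 0 0 / 0 0 0 0 / 0 0 0 5
t=4: a0@(0,1) a1@(3,3) a2@(0,1) a3@(3,3) | pheromone: 0 4 0 0 / 0 0 0 0 / 0 0 0 0 / 0 0 0 6
t=5: a0@(0,1) a1@(3,3) a2@(0,1) a3@(3,3) | pheromone: 0 5 0 0 / 0 0 0 0 / 0 0 0 0 / 0 0 0 7
t=6: a0@(0,1) a1@(3,3) a2@(0,1) a3@(3,3) | pheromone: 0 6 0 0 / 0 0 0 0 / 0 0 0 0 / 0 0 0 8
t=7: a0@(0,1) a1@(3,3) a2@(0,1) a3@(3,3) | pheromone: 0 7 0 0 / 0 0 0 0 / 0 0 0 0 / 0 0 0 9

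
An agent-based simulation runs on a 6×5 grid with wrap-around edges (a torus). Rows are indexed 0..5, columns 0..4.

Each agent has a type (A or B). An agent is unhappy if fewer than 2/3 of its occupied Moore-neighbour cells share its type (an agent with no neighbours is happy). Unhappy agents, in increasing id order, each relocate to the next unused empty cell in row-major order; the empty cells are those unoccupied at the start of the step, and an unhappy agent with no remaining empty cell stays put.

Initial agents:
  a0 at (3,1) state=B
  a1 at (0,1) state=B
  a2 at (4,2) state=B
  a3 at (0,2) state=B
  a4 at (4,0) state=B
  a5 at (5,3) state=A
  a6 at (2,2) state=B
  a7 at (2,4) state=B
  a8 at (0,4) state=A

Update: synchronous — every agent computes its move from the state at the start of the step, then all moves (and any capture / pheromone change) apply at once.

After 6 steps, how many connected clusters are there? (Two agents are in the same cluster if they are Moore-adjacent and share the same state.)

t=1: a0@(3,1):B a1@(0,1):B a2@(0,0):B a3@(0,3):B a4@(4,0):B a5@(1,0):A a6@(2,2):B a7@(2,4):B a8@(0,4):A
t=2: a0@(3,1):B a1@(0,2):B a2@(1,1):B a3@(1,2):B a4@(4,0):B a5@(1,3):A a6@(2,2):B a7@(1,4):B a8@(2,0):A
t=3: a0@(3,1):B a1@(0,2):B a2@(1,1):B a3@(1,2):B a4@(4,0):B a5@(0,0):A a6@(2,2):B a7@(0,1):B a8@(0,3):A
t=4: a0@(3,1):B a1@(0,2):B a2@(1,1):B a3@(1,2):B a4@(4,0):B a5@(0,4):A a6@(2,2):B a7@(0,1):B a8@(1,0):A
t=5: a0@(3,1):B a1@(0,2):B a2@(1,1):B a3@(1,2):B a4@(4,0):B a5@(0,4):A a6@(2,2):B a7@(0,1):B a8@(0,0):A
t=6: a0@(3,1):B a1@(0,2):B a2@(1,1):B a3@(1,2):B a4@(4,0):B a5@(0,4):A a6@(2,2):B a7@(0,1):B a8@(0,3):A

2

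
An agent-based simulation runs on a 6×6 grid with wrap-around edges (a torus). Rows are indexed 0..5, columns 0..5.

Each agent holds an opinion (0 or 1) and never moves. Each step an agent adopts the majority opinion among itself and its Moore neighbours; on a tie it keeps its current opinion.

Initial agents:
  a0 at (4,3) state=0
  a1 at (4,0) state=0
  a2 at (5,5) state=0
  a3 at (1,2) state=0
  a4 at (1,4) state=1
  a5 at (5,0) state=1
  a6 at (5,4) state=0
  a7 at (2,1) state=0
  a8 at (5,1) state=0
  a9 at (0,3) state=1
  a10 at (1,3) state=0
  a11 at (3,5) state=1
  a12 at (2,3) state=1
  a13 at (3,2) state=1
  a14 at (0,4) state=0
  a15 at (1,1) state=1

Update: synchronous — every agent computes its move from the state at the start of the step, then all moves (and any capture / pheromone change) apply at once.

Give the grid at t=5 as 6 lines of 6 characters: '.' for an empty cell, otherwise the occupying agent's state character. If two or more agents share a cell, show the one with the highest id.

t=1: a0@(4,3):0 a1@(4,0):0 a2@(5,5):0 a3@(1,2):0 a4@(1,4):1 a5@(5,0):0 a6@(5,4):0 a7@(2,1):0 a8@(5,1):0 a9@(0,3):0 a10@(1,3):0 a11@(3,5):1 a12@(2,3):1 a13@(3,2):1 a14@(0,4):0 a15@(1,1):0
t=2: a0@(4,3):0 a1@(4,0):0 a2@(5,5):0 a3@(1,2):0 a4@(1,4):0 a5@(5,0):0 a6@(5,4):0 a7@(2,1):0 a8@(5,1):0 a9@(0,3):0 a10@(1,3):0 a11@(3,5):1 a12@(2,3):1 a13@(3,2):1 a14@(0,4):0 a15@(1,1):0
t=3: a0@(4,3):0 a1@(4,0):0 a2@(5,5):0 a3@(1,2):0 a4@(1,4):0 a5@(5,0):0 a6@(5,4):0 a7@(2,1):0 a8@(5,1):0 a9@(0,3):0 a10@(1,3):0 a11@(3,5):1 a12@(2,3):0 a13@(3,2):1 a14@(0,4):0 a15@(1,1):0
t=4: a0@(4,3):0 a1@(4,0):0 a2@(5,5):0 a3@(1,2):0 a4@(1,4):0 a5@(5,0):0 a6@(5,4):0 a7@(2,1):0 a8@(5,1):0 a9@(0,3):0 a10@(1,3):0 a11@(3,5):1 a12@(2,3):0 a13@(3,2):0 a14@(0,4):0 a15@(1,1):0
t=5: (unchanged — steady state)

...00.
.0000.
.0.0..
..0..1
0..0..
00..00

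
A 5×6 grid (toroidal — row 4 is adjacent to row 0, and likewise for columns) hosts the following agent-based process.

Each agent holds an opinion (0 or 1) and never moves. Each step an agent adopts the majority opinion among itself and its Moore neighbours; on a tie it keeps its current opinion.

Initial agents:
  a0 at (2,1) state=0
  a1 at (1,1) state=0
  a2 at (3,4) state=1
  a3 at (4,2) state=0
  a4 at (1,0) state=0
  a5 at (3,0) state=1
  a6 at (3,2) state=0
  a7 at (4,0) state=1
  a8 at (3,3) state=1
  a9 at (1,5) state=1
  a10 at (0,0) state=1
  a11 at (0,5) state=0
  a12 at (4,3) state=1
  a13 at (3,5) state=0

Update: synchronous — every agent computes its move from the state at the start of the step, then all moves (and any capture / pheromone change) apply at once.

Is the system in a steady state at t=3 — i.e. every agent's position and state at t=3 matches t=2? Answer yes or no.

t=1: a0@(2,1):0 a1@(1,1):0 a2@(3,4):1 a3@(4,2):0 a4@(1,0):0 a5@(3,0):1 a6@(3,2):0 a7@(4,0):1 a8@(3,3):1 a9@(1,5):1 a10@(0,0):1 a11@(0,5):1 a12@(4,3):1 a13@(3,5):1
t=2: (unchanged — steady state)

yes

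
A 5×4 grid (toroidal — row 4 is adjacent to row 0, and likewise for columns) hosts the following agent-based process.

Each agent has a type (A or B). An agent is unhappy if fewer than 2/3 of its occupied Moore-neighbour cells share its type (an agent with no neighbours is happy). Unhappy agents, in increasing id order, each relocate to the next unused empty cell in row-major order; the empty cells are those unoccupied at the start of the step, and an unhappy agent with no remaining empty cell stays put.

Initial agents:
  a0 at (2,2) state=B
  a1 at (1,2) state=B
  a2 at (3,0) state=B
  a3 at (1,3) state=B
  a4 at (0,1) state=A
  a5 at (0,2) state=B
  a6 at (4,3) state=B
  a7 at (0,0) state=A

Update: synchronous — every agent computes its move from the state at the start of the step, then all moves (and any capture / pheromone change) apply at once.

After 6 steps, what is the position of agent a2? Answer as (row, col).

(0, 1)

t=1: a0@(2,2):B a1@(1,2):B a2@(3,0):B a3@(1,3):B a4@(0,3):A a5@(0,2):B a6@(4,3):B a7@(1,0):A
t=2: a0@(2,2):B a1@(1,2):B a2@(3,0):B a3@(0,0):B a4@(0,1):A a5@(0,2):B a6@(4,3):B a7@(1,1):A
t=3: a0@(0,3):B a1@(1,0):B a2@(3,0):B a3@(1,3):B a4@(2,0):A a5@(2,1):B a6@(4,3):B a7@(2,3):A
t=4: a0@(0,3):B a1@(0,0):B a2@(0,1):B a3@(0,2):B a4@(1,1):A a5@(2,1):B a6@(4,3):B a7@(1,2):A
t=5: a0@(0,3):B a1@(0,0):B a2@(1,0):B a3@(1,3):B a4@(2,0):A a5@(2,2):B a6@(4,3):B a7@(2,3):A
t=6: a0@(0,3):B a1@(0,0):B a2@(0,1):B a3@(1,3):B a4@(0,2):A a5@(1,1):B a6@(4,3):B a7@(1,2):A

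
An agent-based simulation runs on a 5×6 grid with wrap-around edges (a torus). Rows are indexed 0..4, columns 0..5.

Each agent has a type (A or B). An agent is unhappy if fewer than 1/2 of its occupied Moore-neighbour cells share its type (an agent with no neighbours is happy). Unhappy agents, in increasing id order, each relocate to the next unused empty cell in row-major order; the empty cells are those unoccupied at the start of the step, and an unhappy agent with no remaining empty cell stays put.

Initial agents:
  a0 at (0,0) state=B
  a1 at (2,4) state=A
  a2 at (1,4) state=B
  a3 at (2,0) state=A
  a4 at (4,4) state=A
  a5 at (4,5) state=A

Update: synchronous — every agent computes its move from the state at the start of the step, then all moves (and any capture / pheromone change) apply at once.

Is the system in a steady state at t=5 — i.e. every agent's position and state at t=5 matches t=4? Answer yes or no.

yes

t=1: a0@(0,1):B a1@(0,2):A a2@(0,3):B a3@(2,0):A a4@(4,4):A a5@(4,5):A
t=2: a0@(0,0):B a1@(0,4):A a2@(0,5):B a3@(2,0):A a4@(4,4):A a5@(4,5):A
t=3: a0@(0,0):B a1@(0,4):A a2@(0,1):B a3@(2,0):A a4@(4,4):A a5@(4,5):A
t=4: (unchanged — steady state)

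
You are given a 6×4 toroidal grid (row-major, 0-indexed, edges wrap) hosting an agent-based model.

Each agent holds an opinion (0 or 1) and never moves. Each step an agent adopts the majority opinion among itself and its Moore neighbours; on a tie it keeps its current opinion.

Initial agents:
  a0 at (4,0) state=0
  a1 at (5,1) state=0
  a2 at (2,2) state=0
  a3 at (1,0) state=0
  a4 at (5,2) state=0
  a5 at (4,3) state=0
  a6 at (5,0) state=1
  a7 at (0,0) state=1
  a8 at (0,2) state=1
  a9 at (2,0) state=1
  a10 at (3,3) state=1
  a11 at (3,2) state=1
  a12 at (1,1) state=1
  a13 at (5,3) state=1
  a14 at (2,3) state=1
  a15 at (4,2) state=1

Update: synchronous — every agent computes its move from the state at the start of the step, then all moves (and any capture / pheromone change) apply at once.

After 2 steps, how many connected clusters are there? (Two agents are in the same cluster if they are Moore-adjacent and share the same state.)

1

t=1: a0@(4,0):0 a1@(5,1):1 a2@(2,2):1 a3@(1,0):1 a4@(5,2):0 a5@(4,3):1 a6@(5,0):1 a7@(0,0):1 a8@(0,2):1 a9@(2,0):1 a10@(3,3):1 a11@(3,2):1 a12@(1,1):1 a13@(5,3):1 a14@(2,3):1 a15@(4,2):1
t=2: a0@(4,0):1 a1@(5,1):1 a2@(2,2):1 a3@(1,0):1 a4@(5,2):1 a5@(4,3):1 a6@(5,0):1 a7@(0,0):1 a8@(0,2):1 a9@(2,0):1 a10@(3,3):1 a11@(3,2):1 a12@(1,1):1 a13@(5,3):1 a14@(2,3):1 a15@(4,2):1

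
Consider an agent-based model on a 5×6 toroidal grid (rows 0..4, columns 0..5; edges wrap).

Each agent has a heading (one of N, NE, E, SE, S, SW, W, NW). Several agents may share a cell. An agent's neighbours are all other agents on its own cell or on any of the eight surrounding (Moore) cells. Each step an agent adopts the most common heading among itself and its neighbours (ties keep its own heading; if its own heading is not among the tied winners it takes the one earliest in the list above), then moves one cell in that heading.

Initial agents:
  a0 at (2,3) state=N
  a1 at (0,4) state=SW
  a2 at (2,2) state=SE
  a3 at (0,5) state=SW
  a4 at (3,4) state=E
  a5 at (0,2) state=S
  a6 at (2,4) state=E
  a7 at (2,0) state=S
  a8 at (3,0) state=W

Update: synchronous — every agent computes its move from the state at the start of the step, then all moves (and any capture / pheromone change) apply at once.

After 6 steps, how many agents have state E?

8

t=1: a0@(2,4):E a1@(1,3):SW a2@(3,3):SE a3@(1,4):SW a4@(3,5):E a5@(1,2):S a6@(2,5):E a7@(3,0):S a8@(3,5):W
t=2: a0@(2,5):E a1@(2,2):SW a2@(4,4):SE a3@(2,3):SW a4@(3,0):E a5@(2,2):S a6@(2,0):E a7@(3,1):E a8@(3,0):E
t=3: a0@(2,0):E a1@(3,1):SW a2@(0,5):SE a3@(3,2):SW a4@(3,1):E a5@(3,1):SW a6@(2,1):E a7@(3,2):E a8@(3,1):E
t=4: a0@(2,1):E a1@(3,2):E a2@(1,0):SE a3@(3,3):E a4@(3,2):E a5@(3,2):E a6@(2,2):E a7@(3,3):E a8@(3,2):E
t=5: a0@(2,2):E a1@(3,3):E a2@(2,1):SE a3@(3,4):E a4@(3,3):E a5@(3,3):E a6@(2,3):E a7@(3,4):E a8@(3,3):E
t=6: a0@(2,3):E a1@(3,4):E a2@(3,2):SE a3@(3,5):E a4@(3,4):E a5@(3,4):E a6@(2,4):E a7@(3,5):E a8@(3,4):E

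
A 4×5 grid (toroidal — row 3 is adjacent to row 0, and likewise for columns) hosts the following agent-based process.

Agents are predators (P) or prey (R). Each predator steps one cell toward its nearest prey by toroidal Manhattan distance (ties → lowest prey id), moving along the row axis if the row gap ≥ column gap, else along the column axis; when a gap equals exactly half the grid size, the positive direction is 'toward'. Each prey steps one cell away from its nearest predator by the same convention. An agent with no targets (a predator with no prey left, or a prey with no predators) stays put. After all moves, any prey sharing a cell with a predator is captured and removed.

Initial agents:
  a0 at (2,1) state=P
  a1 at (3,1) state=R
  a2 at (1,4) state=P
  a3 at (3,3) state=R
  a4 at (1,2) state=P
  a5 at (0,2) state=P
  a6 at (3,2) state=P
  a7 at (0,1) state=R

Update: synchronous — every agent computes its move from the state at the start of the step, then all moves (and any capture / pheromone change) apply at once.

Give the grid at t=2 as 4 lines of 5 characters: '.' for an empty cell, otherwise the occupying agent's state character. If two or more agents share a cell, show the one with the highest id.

t=1: a0@(3,1):P a2@(2,4):P a3@(3,4):R a4@(0,2):P a5@(0,1):P a6@(3,1):P a7@(0,0):R
t=2: a0@(3,0):P a2@(3,4):P a3@(0,4):R a4@(0,1):P a5@(0,0):P a6@(3,0):P a7@(0,4):R

PP..R
.....
.....
P...P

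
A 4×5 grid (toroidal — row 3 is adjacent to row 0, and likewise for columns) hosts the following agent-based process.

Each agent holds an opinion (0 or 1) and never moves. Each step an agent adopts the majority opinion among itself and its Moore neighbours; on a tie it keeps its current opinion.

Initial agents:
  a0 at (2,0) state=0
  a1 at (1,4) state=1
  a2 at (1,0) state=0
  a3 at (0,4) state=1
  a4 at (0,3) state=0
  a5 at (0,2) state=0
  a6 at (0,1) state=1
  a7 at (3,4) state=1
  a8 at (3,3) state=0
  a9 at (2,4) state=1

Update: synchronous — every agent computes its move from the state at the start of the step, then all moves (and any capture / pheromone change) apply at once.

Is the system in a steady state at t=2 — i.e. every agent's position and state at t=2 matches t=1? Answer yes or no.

yes

t=1: a0@(2,0):1 a1@(1,4):1 a2@(1,0):1 a3@(0,4):1 a4@(0,3):0 a5@(0,2):0 a6@(0,1):0 a7@(3,4):1 a8@(3,3):0 a9@(2,4):1
t=2: (unchanged — steady state)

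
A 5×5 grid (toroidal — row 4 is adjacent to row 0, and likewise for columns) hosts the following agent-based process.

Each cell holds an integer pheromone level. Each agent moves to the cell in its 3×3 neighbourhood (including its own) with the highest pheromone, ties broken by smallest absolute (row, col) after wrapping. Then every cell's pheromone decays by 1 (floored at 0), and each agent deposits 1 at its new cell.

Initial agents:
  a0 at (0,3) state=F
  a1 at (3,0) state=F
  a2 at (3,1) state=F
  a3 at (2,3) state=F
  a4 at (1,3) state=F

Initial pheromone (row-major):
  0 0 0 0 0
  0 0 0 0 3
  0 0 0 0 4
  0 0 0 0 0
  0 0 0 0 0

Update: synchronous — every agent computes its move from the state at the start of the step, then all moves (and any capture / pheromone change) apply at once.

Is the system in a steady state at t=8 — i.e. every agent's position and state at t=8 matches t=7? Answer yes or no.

t=1: a0@(1,4) a1@(2,4) a2@(2,0) a3@(2,4) a4@(2,4) | pheromone: 0 0 0 0 0 / 0 0 0 0 3 / 1 0 0 0 6 / 0 0 0 0 0 / 0 0 0 0 0
t=2: a0@(2,4) a1@(2,4) a2@(2,4) a3@(2,4) a4@(2,4) | pheromone: 0 0 0 0 0 / 0 0 0 0 2 / 0 0 0 0 10 / 0 0 0 0 0 / 0 0 0 0 0
t=3: a0@(2,4) a1@(2,4) a2@(2,4) a3@(2,4) a4@(2,4) | pheromone: 0 0 0 0 0 / 0 0 0 0 1 / 0 0 0 0 14 / 0 0 0 0 0 / 0 0 0 0 0
t=4: a0@(2,4) a1@(2,4) a2@(2,4) a3@(2,4) a4@(2,4) | pheromone: 0 0 0 0 0 / 0 0 0 0 0 / 0 0 0 0 18 / 0 0 0 0 0 / 0 0 0 0 0
t=5: a0@(2,4) a1@(2,4) a2@(2,4) a3@(2,4) a4@(2,4) | pheromone: 0 0 0 0 0 / 0 0 0 0 0 / 0 0 0 0 22 / 0 0 0 0 0 / 0 0 0 0 0
t=6: a0@(2,4) a1@(2,4) a2@(2,4) a3@(2,4) a4@(2,4) | pheromone: 0 0 0 0 0 / 0 0 0 0 0 / 0 0 0 0 26 / 0 0 0 0 0 / 0 0 0 0 0
t=7: a0@(2,4) a1@(2,4) a2@(2,4) a3@(2,4) a4@(2,4) | pheromone: 0 0 0 0 0 / 0 0 0 0 0 / 0 0 0 0 30 / 0 0 0 0 0 / 0 0 0 0 0
t=8: a0@(2,4) a1@(2,4) a2@(2,4) a3@(2,4) a4@(2,4) | pheromone: 0 0 0 0 0 / 0 0 0 0 0 / 0 0 0 0 34 / 0 0 0 0 0 / 0 0 0 0 0

yes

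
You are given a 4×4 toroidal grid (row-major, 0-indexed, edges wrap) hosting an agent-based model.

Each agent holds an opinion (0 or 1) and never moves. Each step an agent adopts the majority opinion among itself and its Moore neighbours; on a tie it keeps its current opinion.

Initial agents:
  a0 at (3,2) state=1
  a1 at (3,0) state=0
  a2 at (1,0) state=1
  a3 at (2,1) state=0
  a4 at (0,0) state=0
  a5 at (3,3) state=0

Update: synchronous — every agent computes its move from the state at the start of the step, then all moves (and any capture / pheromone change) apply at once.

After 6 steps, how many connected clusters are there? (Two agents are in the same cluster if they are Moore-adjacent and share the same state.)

t=1: a0@(3,2):0 a1@(3,0):0 a2@(1,0):0 a3@(2,1):0 a4@(0,0):0 a5@(3,3):0
t=2: (unchanged — steady state)

1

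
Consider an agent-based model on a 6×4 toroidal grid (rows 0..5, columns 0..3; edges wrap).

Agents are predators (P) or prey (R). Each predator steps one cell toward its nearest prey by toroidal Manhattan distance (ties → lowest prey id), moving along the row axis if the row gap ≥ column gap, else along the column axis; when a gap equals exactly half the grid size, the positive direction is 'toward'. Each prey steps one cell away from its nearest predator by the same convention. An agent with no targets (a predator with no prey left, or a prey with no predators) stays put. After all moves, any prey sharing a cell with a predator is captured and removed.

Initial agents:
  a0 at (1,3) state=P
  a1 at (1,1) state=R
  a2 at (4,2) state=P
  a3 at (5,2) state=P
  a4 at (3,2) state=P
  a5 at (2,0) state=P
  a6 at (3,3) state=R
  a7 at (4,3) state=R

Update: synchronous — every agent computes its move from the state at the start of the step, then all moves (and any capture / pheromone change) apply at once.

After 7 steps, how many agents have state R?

2

t=1: a0@(1,0):P a2@(4,3):P a3@(4,2):P a4@(3,3):P a5@(1,0):P a6@(3,0):R a7@(4,0):R
t=2: a0@(2,0):P a2@(4,0):P a3@(4,3):P a4@(3,0):P a5@(2,0):P a6@(3,1):R a7@(4,1):R
t=3: a0@(3,0):P a2@(4,1):P a3@(4,0):P a4@(3,1):P a5@(3,0):P a6@(3,2):R a7@(4,2):R
t=4: a0@(3,1):P a2@(4,2):P a3@(4,1):P a4@(3,2):P a5@(3,1):P a6@(3,3):R a7@(4,3):R
t=5: a0@(3,2):P a2@(4,3):P a3@(4,2):P a4@(3,3):P a5@(3,2):P a6@(3,0):R a7@(4,0):R
t=6: a0@(3,3):P a2@(4,0):P a3@(4,3):P a4@(3,0):P a5@(3,3):P a6@(3,1):R a7@(4,1):R
t=7: a0@(3,0):P a2@(4,1):P a3@(4,0):P a4@(3,1):P a5@(3,0):P a6@(3,2):R a7@(4,2):R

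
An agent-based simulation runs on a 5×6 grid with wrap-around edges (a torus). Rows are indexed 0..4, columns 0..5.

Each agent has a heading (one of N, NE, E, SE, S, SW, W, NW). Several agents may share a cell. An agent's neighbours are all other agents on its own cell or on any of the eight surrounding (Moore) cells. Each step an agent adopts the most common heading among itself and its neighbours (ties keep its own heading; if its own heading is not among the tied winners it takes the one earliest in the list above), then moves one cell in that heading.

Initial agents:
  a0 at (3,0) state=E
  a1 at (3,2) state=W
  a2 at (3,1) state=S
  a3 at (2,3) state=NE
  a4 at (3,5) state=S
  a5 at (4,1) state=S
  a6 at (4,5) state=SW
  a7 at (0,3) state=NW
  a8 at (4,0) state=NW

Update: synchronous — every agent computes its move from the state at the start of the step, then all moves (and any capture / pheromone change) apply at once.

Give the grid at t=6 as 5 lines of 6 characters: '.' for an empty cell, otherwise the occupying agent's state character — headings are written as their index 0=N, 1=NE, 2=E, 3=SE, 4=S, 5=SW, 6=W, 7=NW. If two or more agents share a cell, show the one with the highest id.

44.4..
......
......
......
444..4

t=1: a0@(4,0):S a1@(4,2):S a2@(4,1):S a3@(1,4):NE a4@(4,5):S a5@(0,1):S a6@(0,4):SW a7@(4,2):NW a8@(0,0):S
t=2: a0@(0,0):S a1@(0,2):S a2@(0,1):S a3@(0,5):NE a4@(0,5):S a5@(1,1):S a6@(1,3):SW a7@(0,2):S a8@(1,0):S
t=3: a0@(1,0):S a1@(1,2):S a2@(1,1):S a3@(1,5):S a4@(1,5):S a5@(2,1):S a6@(2,3):S a7@(1,2):S a8@(2,0):S
t=4: a0@(2,0):S a1@(2,2):S a2@(2,1):S a3@(2,5):S a4@(2,5):S a5@(3,1):S a6@(3,3):S a7@(2,2):S a8@(3,0):S
t=5: a0@(3,0):S a1@(3,2):S a2@(3,1):S a3@(3,5):S a4@(3,5):S a5@(4,1):S a6@(4,3):S a7@(3,2):S a8@(4,0):S
t=6: a0@(4,0):S a1@(4,2):S a2@(4,1):S a3@(4,5):S a4@(4,5):S a5@(0,1):S a6@(0,3):S a7@(4,2):S a8@(0,0):S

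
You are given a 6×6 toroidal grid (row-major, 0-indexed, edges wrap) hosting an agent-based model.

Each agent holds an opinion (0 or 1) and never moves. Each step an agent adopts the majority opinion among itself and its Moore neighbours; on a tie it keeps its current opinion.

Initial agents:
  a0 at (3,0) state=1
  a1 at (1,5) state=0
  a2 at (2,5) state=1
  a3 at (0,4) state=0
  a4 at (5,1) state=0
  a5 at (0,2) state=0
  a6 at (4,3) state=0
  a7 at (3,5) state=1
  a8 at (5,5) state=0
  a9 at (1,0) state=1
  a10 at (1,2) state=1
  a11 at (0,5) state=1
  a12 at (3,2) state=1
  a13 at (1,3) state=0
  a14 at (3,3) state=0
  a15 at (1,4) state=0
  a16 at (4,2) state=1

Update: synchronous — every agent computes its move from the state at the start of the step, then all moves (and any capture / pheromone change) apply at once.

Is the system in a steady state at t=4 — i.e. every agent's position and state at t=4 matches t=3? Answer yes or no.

t=1: a0@(3,0):1 a1@(1,5):0 a2@(2,5):1 a3@(0,4):0 a4@(5,1):0 a5@(0,2):0 a6@(4,3):0 a7@(3,5):1 a8@(5,5):0 a9@(1,0):1 a10@(1,2):0 a11@(0,5):0 a12@(3,2):1 a13@(1,3):0 a14@(3,3):0 a15@(1,4):0 a16@(4,2):0
t=2: a0@(3,0):1 a1@(1,5):0 a2@(2,5):1 a3@(0,4):0 a4@(5,1):0 a5@(0,2):0 a6@(4,3):0 a7@(3,5):1 a8@(5,5):0 a9@(1,0):1 a10@(1,2):0 a11@(0,5):0 a12@(3,2):0 a13@(1,3):0 a14@(3,3):0 a15@(1,4):0 a16@(4,2):0
t=3: (unchanged — steady state)

yes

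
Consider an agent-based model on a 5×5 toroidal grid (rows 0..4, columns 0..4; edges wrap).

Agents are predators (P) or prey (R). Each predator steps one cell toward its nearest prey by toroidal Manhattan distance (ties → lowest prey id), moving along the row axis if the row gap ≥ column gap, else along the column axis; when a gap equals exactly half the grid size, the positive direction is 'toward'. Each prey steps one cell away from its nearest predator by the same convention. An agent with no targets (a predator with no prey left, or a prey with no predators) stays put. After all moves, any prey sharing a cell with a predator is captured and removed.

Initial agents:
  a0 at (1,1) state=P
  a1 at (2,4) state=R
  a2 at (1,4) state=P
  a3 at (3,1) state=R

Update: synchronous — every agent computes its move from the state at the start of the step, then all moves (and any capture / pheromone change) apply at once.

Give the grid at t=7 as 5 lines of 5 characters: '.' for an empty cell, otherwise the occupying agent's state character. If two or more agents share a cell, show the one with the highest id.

.R...
.....
.....
.P..P
....R

t=1: a0@(2,1):P a1@(3,4):R a2@(2,4):P a3@(4,1):R
t=2: a0@(3,1):P a1@(4,4):R a2@(3,4):P a3@(0,1):R
t=3: a0@(4,1):P a1@(0,4):R a2@(4,4):P a3@(1,1):R
t=4: a0@(0,1):P a1@(1,4):R a2@(0,4):P a3@(2,1):R
t=5: a0@(1,1):P a1@(2,4):R a2@(1,4):P a3@(3,1):R
t=6: a0@(2,1):P a1@(3,4):R a2@(2,4):P a3@(4,1):R
t=7: a0@(3,1):P a1@(4,4):R a2@(3,4):P a3@(0,1):R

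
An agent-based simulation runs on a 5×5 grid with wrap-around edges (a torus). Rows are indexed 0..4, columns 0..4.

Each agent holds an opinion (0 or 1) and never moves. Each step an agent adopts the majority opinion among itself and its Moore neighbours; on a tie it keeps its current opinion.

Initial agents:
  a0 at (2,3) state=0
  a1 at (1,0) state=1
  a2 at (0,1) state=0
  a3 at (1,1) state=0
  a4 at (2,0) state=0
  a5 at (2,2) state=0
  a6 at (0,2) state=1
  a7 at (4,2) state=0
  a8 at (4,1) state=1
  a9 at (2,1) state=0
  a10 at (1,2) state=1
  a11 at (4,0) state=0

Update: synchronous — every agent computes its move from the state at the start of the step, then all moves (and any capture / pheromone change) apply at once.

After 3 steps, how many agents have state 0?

t=1: a0@(2,3):0 a1@(1,0):0 a2@(0,1):0 a3@(1,1):0 a4@(2,0):0 a5@(2,2):0 a6@(0,2):1 a7@(4,2):0 a8@(4,1):0 a9@(2,1):0 a10@(1,2):0 a11@(4,0):0
t=2: a0@(2,3):0 a1@(1,0):0 a2@(0,1):0 a3@(1,1):0 a4@(2,0):0 a5@(2,2):0 a6@(0,2):0 a7@(4,2):0 a8@(4,1):0 a9@(2,1):0 a10@(1,2):0 a11@(4,0):0
t=3: (unchanged — steady state)

12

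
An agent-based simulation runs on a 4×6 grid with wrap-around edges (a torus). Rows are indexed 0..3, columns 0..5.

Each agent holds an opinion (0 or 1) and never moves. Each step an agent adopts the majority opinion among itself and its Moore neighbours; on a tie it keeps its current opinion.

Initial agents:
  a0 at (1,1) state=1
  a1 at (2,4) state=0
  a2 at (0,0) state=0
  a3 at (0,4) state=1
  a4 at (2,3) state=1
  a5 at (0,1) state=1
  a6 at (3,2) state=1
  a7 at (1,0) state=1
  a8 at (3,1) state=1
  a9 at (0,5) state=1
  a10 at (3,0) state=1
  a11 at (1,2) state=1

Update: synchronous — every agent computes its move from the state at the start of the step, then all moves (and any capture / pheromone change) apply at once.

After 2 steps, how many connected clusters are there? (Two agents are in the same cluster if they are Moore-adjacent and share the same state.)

2

t=1: a0@(1,1):1 a1@(2,4):0 a2@(0,0):1 a3@(0,4):1 a4@(2,3):1 a5@(0,1):1 a6@(3,2):1 a7@(1,0):1 a8@(3,1):1 a9@(0,5):1 a10@(3,0):1 a11@(1,2):1
t=2: (unchanged — steady state)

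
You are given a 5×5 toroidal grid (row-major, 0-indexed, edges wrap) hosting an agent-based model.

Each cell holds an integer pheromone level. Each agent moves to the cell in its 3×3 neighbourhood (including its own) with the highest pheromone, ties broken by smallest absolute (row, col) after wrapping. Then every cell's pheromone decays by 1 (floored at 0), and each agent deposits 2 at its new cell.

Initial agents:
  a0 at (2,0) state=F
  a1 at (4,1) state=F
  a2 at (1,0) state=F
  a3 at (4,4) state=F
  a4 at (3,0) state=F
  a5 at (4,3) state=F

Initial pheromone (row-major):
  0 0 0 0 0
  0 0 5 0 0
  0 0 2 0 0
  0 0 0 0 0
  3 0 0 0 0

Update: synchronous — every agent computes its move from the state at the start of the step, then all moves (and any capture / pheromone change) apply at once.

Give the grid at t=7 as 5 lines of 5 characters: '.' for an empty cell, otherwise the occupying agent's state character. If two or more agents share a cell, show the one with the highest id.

.....
..F..
.....
.....
F....

t=1: a0@(1,0) a1@(4,0) a2@(0,0) a3@(4,0) a4@(4,0) a5@(0,2) | pheromone: 2 0 2 0 0 / 2 0 4 0 0 / 0 0 1 0 0 / 0 0 0 0 0 / 8 0 0 0 0
t=2: a0@(0,0) a1@(4,0) a2@(4,0) a3@(4,0) a4@(4,0) a5@(1,2) | pheromone: 3 0 1 0 0 / 1 0 5 0 0 / 0 0 0 0 0 / 0 0 0 0 0 / 15 0 0 0 0
t=3: a0@(4,0) a1@(4,0) a2@(4,0) a3@(4,0) a4@(4,0) a5@(1,2) | pheromone: 2 0 0 0 0 / 0 0 6 0 0 / 0 0 0 0 0 / 0 0 0 0 0 / 24 0 0 0 0
t=4: a0@(4,0) a1@(4,0) a2@(4,0) a3@(4,0) a4@(4,0) a5@(1,2) | pheromone: 1 0 0 0 0 / 0 0 7 0 0 / 0 0 0 0 0 / 0 0 0 0 0 / 33 0 0 0 0
t=5: a0@(4,0) a1@(4,0) a2@(4,0) a3@(4,0) a4@(4,0) a5@(1,2) | pheromone: 0 0 0 0 0 / 0 0 8 0 0 / 0 0 0 0 0 / 0 0 0 0 0 / 42 0 0 0 0
t=6: a0@(4,0) a1@(4,0) a2@(4,0) a3@(4,0) a4@(4,0) a5@(1,2) | pheromone: 0 0 0 0 0 / 0 0 9 0 0 / 0 0 0 0 0 / 0 0 0 0 0 / 51 0 0 0 0
t=7: a0@(4,0) a1@(4,0) a2@(4,0) a3@(4,0) a4@(4,0) a5@(1,2) | pheromone: 0 0 0 0 0 / 0 0 10 0 0 / 0 0 0 0 0 / 0 0 0 0 0 / 60 0 0 0 0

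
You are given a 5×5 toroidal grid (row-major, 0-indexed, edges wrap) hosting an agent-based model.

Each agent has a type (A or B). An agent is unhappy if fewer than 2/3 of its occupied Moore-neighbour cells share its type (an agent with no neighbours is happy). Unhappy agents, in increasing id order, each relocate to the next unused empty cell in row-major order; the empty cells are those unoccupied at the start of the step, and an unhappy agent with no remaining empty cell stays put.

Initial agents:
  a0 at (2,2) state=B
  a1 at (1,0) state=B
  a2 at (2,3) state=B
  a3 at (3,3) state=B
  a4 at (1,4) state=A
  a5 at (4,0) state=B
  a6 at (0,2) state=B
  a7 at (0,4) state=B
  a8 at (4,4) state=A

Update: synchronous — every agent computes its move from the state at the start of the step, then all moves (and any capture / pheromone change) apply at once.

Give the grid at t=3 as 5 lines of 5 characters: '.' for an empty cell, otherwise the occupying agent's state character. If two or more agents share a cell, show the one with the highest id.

ABA.B
...BB
..BB.
...B.
.....

t=1: a0@(2,2):B a1@(0,0):B a2@(2,3):B a3@(3,3):B a4@(0,1):A a5@(0,3):B a6@(0,2):B a7@(1,1):B a8@(1,2):A
t=2: a0@(2,2):B a1@(0,4):B a2@(2,3):B a3@(3,3):B a4@(1,0):A a5@(1,3):B a6@(1,4):B a7@(2,0):B a8@(2,1):A
t=3: a0@(2,2):B a1@(0,4):B a2@(2,3):B a3@(3,3):B a4@(0,0):A a5@(1,3):B a6@(1,4):B a7@(0,1):B a8@(0,2):A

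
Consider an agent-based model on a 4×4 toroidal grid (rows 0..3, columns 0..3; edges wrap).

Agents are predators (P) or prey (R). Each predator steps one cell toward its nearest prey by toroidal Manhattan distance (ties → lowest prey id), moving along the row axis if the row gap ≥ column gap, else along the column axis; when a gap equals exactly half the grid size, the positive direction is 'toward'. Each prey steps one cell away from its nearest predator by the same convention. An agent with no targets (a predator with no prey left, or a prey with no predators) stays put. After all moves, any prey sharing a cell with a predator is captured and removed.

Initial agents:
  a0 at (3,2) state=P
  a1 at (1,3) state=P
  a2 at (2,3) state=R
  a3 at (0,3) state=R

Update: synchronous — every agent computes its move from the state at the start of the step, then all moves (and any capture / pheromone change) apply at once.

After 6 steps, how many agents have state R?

t=1: a0@(2,2):P a1@(2,3):P a2@(3,3):R a3@(3,3):R
t=2: a0@(3,2):P a1@(3,3):P a2@(0,3):R a3@(0,3):R
t=3: a0@(0,2):P a1@(0,3):P a2@(1,3):R a3@(1,3):R
t=4: a0@(1,2):P a1@(1,3):P a2@(2,3):R a3@(2,3):R
t=5: a0@(2,2):P a1@(2,3):P a2@(3,3):R a3@(3,3):R
t=6: a0@(3,2):P a1@(3,3):P a2@(0,3):R a3@(0,3):R

2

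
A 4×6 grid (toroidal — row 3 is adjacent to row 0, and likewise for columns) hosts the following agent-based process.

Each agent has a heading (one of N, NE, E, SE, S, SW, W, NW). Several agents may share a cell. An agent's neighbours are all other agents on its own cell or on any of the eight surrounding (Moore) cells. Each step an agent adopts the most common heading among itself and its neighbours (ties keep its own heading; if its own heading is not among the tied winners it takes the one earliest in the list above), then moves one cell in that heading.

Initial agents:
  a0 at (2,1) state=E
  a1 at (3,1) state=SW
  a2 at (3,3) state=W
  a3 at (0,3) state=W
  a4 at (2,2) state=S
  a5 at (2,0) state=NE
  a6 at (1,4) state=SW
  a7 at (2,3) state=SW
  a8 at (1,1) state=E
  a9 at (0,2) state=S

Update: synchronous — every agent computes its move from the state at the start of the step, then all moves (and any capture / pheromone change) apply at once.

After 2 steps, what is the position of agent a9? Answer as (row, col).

(0, 0)

t=1: a0@(2,2):E a1@(0,1):S a2@(3,2):W a3@(0,2):W a4@(2,3):E a5@(2,1):E a6@(2,3):SW a7@(3,2):SW a8@(1,2):E a9@(0,1):W
t=2: a0@(2,3):E a1@(0,0):W a2@(3,1):W a3@(0,1):W a4@(2,4):E a5@(2,2):E a6@(2,4):E a7@(3,3):E a8@(1,3):E a9@(0,0):W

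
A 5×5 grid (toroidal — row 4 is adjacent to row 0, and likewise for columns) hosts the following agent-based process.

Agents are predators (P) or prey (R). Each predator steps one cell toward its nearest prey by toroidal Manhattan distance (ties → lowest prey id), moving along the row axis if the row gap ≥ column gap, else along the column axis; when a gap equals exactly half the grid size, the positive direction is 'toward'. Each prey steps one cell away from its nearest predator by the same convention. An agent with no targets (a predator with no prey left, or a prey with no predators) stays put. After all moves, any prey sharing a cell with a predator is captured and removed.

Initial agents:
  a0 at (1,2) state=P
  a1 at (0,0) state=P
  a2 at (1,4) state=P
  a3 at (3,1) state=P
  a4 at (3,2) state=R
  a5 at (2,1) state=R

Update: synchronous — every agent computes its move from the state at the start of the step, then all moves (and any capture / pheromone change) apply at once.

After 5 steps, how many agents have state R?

2

t=1: a0@(2,2):P a1@(1,0):P a2@(1,0):P a3@(3,2):P a4@(3,3):R a5@(1,1):R
t=2: a0@(3,2):P a1@(1,1):P a2@(1,1):P a3@(3,3):P a4@(3,4):R a5@(1,2):R
t=3: a0@(3,3):P a1@(1,2):P a2@(1,2):P a3@(3,4):P a4@(3,0):R a5@(1,3):R
t=4: a0@(3,4):P a1@(1,3):P a2@(1,3):P a3@(3,0):P a4@(3,1):R a5@(1,4):R
t=5: a0@(3,0):P a1@(1,4):P a2@(1,4):P a3@(3,1):P a4@(3,2):R a5@(1,0):R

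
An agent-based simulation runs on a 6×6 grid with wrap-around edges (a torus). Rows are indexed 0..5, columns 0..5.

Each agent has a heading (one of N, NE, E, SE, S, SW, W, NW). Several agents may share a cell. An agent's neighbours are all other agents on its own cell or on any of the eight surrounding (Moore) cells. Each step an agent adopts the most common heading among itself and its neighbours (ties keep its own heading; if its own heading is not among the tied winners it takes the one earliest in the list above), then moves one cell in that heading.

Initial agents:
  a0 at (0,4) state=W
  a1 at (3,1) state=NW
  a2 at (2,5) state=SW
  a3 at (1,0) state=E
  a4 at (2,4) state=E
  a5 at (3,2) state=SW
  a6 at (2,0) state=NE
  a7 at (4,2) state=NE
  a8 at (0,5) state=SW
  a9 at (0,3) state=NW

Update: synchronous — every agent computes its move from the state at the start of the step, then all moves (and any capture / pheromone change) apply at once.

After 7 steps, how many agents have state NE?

t=1: a0@(0,3):W a1@(2,2):NE a2@(2,0):E a3@(2,5):SW a4@(2,5):E a5@(4,1):SW a6@(1,1):NE a7@(3,3):NE a8@(1,4):SW a9@(5,2):NW
t=2: a0@(0,2):W a1@(1,3):NE a2@(2,1):E a3@(3,4):SW a4@(2,0):E a5@(5,0):SW a6@(0,2):NE a7@(2,4):NE a8@(2,3):SW a9@(4,1):NW
t=3: a0@(5,3):NE a1@(0,4):NE a2@(2,2):E a3@(4,3):SW a4@(2,1):E a5@(0,5):SW a6@(5,3):NE a7@(1,5):NE a8@(3,2):SW a9@(3,0):NW
t=4: a0@(4,4):NE a1@(5,5):NE a2@(2,3):E a3@(5,2):SW a4@(2,2):E a5@(5,0):NE a6@(4,4):NE a7@(0,0):NE a8@(4,1):SW a9@(2,5):NW
t=5: a0@(3,5):NE a1@(4,0):NE a2@(2,4):E a3@(0,1):SW a4@(2,3):E a5@(4,1):NE a6@(3,5):NE a7@(5,1):NE a8@(5,0):SW a9@(1,4):NW
t=6: a0@(2,0):NE a1@(3,1):NE a2@(2,5):E a3@(1,0):SW a4@(2,4):E a5@(3,2):NE a6@(2,0):NE a7@(4,2):NE a8@(4,1):NE a9@(1,5):E
t=7: a0@(1,1):NE a1@(2,2):NE a2@(2,0):E a3@(0,1):NE a4@(2,5):E a5@(2,3):NE a6@(1,1):NE a7@(3,3):NE a8@(3,2):NE a9@(1,0):E

7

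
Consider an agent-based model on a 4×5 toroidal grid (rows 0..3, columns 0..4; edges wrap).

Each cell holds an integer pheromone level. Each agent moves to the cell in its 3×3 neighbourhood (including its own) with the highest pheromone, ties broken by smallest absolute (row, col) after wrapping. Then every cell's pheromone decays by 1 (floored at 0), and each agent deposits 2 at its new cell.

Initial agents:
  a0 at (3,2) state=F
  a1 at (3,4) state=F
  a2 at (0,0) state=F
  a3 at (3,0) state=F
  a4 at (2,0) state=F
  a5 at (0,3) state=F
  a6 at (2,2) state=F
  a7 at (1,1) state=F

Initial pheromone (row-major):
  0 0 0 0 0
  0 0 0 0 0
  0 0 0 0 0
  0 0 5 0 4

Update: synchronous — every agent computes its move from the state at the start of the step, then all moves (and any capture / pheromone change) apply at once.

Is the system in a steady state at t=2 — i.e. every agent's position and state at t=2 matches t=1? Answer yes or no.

t=1: a0@(3,2) a1@(3,4) a2@(3,4) a3@(3,4) a4@(3,4) a5@(3,2) a6@(3,2) a7@(0,0) | pheromone: 2 0 0 0 0 / 0 0 0 0 0 / 0 0 0 0 0 / 0 0 10 0 11
t=2: a0@(3,2) a1@(3,4) a2@(3,4) a3@(3,4) a4@(3,4) a5@(3,2) a6@(3,2) a7@(3,4) | pheromone: 1 0 0 0 0 / 0 0 0 0 0 / 0 0 0 0 0 / 0 0 15 0 20

no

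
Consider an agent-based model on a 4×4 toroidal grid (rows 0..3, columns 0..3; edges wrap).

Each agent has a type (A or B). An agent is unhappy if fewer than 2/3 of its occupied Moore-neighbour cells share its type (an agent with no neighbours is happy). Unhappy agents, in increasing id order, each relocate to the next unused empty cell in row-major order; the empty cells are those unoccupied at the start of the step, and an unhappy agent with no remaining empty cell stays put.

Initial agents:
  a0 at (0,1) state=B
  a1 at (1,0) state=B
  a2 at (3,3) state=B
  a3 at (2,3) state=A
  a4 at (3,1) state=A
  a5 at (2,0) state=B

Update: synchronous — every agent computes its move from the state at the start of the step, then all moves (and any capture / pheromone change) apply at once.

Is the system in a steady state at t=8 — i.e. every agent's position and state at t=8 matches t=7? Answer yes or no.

no

t=1: a0@(0,0):B a1@(1,0):B a2@(0,2):B a3@(0,3):A a4@(1,1):A a5@(1,2):B
t=2: a0@(0,1):B a1@(1,3):B a2@(2,0):B a3@(2,1):A a4@(2,2):A a5@(2,3):B
t=3: a0@(0,1):B a1@(1,3):B a2@(2,0):B a3@(0,0):A a4@(0,2):A a5@(2,3):B
t=4: a0@(0,3):B a1@(1,0):B a2@(2,0):B a3@(1,1):A a4@(1,2):A a5@(2,3):B
t=5: a0@(0,0):B a1@(1,0):B a2@(2,0):B a3@(0,1):A a4@(0,2):A a5@(2,3):B
t=6: a0@(0,3):B a1@(1,0):B a2@(2,0):B a3@(1,1):A a4@(0,2):A a5@(2,3):B
t=7: a0@(0,0):B a1@(1,0):B a2@(2,0):B a3@(0,1):A a4@(1,2):A a5@(2,3):B
t=8: a0@(0,2):B a1@(1,0):B a2@(2,0):B a3@(0,3):A a4@(1,1):A a5@(2,3):B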